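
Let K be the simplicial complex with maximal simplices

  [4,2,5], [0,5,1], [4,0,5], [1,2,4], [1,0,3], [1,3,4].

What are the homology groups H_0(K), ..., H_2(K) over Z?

K has 6 vertices, 12 edges, 6 triangles.
rank ∂_0 = 0, rank ∂_1 = 5 ⇒ b_0 = 6 − 0 − 5 = 1; all invariant factors of ∂_1 are 1 so no torsion. So H_0 = Z.
rank ∂_1 = 5, rank ∂_2 = 6 ⇒ b_1 = 12 − 5 − 6 = 1; all invariant factors of ∂_2 are 1 so no torsion. So H_1 = Z.
rank ∂_2 = 6, rank ∂_3 = 0 ⇒ b_2 = 6 − 6 − 0 = 0. So H_2 = 0.

H_0 = Z,  H_1 = Z,  H_2 = 0.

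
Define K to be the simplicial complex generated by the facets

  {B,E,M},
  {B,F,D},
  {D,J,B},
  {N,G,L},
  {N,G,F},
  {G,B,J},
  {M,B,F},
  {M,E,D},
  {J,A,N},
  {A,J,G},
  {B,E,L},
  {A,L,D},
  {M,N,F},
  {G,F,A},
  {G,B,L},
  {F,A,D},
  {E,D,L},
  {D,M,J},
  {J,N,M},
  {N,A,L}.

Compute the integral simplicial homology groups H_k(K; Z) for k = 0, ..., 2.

H_0 = Z,  H_1 = Z × Z/2,  H_2 = 0.

We work with the vertex ordering A < B < D < E < F < G < J < L < M < N. The simplices of K, each written with vertices in increasing order, are:

  0-simplices (10): A, B, D, E, F, G, J, L, M, N
  1-simplices (30): AD, AF, AG, AJ, AL, AN, BD, BE, BF, BG, BJ, BL, BM, DE, DF, DJ, DL, DM, EL, EM, FG, FM, FN, GJ, GL, GN, JM, JN, LN, MN
  2-simplices (20): ADF, ADL, AFG, AGJ, AJN, ALN, BDF, BDJ, BEL, BEM, BFM, BGJ, BGL, DEL, DEM, DJM, FGN, FMN, GLN, JMN

Hence C_0 ≅ Z^10, C_1 ≅ Z^30, C_2 ≅ Z^20.

The boundary map ∂_1: C_1 → C_0 sends each edge [p,q] (with p < q) to q − p. For instance
  ∂EL = L − E.
The 10×30 boundary matrix has rank 9 and Smith normal form diag(1,1,1,1,1,1,1,1,1).

∂_2: C_2 → C_1 acts by ∂[p,q,r] = [q,r] − [p,r] + [p,q]. For instance
  ∂DJM = JM − DM + DJ,
  ∂ALN = LN − AN + AL.
This gives a 30×20 integer matrix of rank 20; reducing to Smith normal form yields diagonal entries (1,1,1,1,1,1,1,1,1,1,1,1,1,1,1,1,1,1,1,2).

Computing H_k = (kernel of ∂_k) / (image of ∂_{k+1}):

  H_0: rank C_0 − rank ∂_1 = 10 − 9 = 1, and the invariant factors of ∂_1 are all 1, so H_0 ≅ Z.
  H_1: rank ker ∂_1 − rank ∂_2 = (30 − 9) − 20 = 1, and ∂_2 has invariant factor 2 > 1, so H_1 ≅ Z × Z/2.
  H_2: rank ker ∂_2 − rank ∂_3 = (20 − 20) − 0 = 0, and there is no ∂_3, so H_2 ≅ 0.

As a check, the Euler characteristic is 10 − 30 + 20 = 0, which agrees with 1 − 1 + 0 = 0.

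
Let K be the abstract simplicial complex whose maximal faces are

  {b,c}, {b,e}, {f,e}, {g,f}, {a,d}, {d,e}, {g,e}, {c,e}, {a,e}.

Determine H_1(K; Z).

H_1 ≅ Z^3.

Fix the vertex order a < b < c < d < e < f < g and write every simplex with vertices in increasing order. Then dim K = 1 and the simplices of K are:

  0-simplices (7): a, b, c, d, e, f, g
  1-simplices (9): ad, ae, bc, be, ce, de, ef, eg, fg

Hence C_0 ≅ Z^7, C_1 ≅ Z^9.

Boundary ∂_1: C_1 → C_0 sends each edge [p,q] (with p < q) to q − p.
The resulting 7×9 matrix has rank 6, and its Smith normal form has invariant factors (1,1,1,1,1,1).

Now H_k = ker ∂_k / im ∂_{k+1}, so:

  H_1: rank ker ∂_1 − rank ∂_2 = (9 − 6) − 0 = 3, and there is no ∂_2, so H_1 ≅ Z^3.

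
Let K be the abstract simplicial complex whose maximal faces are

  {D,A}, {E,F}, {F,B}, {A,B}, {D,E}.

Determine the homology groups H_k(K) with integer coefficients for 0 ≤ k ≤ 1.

H_0 ≅ Z,  H_1 ≅ Z.

Order the vertices as A < B < D < E < F. Listing each simplex with vertices in this order, K has dimension 1 with simplices:

  0-simplices (5): A, B, D, E, F
  1-simplices (5): AB, AD, BF, DE, EF

giving chain groups C_0 ≅ Z^5, C_1 ≅ Z^5.

The boundary map ∂_1: C_1 → C_0 sends each edge [p,q] (with p < q) to q − p. For instance
  ∂DE = E − D.
The resulting 5×5 matrix has rank 4, and its Smith normal form has invariant factors (1,1,1,1).

Computing H_k = (kernel of ∂_k) / (image of ∂_{k+1}):

  H_0: rank C_0 − rank ∂_1 = 5 − 4 = 1, and the invariant factors of ∂_1 are all 1, so H_0 ≅ Z.
  H_1: rank ker ∂_1 − rank ∂_2 = (5 − 4) − 0 = 1, and there is no ∂_2, so H_1 ≅ Z.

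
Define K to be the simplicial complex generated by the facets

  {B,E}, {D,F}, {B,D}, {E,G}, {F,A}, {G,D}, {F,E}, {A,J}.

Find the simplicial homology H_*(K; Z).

Take the total order A < B < D < E < F < G < J on the vertex set. Then K (dimension 1) consists of the simplices:

  0-simplices (7): A, B, D, E, F, G, J
  1-simplices (8): AF, AJ, BD, BE, DF, DG, EF, EG

Hence C_0 ≅ Z^7, C_1 ≅ Z^8.

Boundary ∂_1: C_1 → C_0 maps an edge to its endpoints' difference, ∂[p,q] = q − p.
The resulting 7×8 matrix has rank 6, and its Smith normal form has invariant factors (1,1,1,1,1,1).

From H_k ≅ ker(∂_k) / im(∂_{k+1}) we obtain:

  H_0: rank C_0 − rank ∂_1 = 7 − 6 = 1, and the invariant factors of ∂_1 are all 1, so H_0 = Z.
  H_1: rank ker ∂_1 − rank ∂_2 = (8 − 6) − 0 = 2, and there is no ∂_2, so H_1 = Z^2.

H_0 ≅ Z,  H_1 ≅ Z^2.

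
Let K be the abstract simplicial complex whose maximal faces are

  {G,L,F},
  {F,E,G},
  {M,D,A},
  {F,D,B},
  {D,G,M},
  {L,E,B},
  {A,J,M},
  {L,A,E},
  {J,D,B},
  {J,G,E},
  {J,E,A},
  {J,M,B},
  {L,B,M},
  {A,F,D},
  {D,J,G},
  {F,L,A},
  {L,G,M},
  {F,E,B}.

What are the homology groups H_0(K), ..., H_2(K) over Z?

H_0 = Z,  H_1 = Z ⊕ Z_2,  H_2 = 0.

Fix the vertex order A < B < D < E < F < G < J < L < M and write every simplex with vertices in increasing order. Then dim K = 2 and the simplices of K are:

  0-simplices (9): A, B, D, E, F, G, J, L, M
  1-simplices (27): AD, AE, AF, AJ, AL, AM, BD, BE, BF, BJ, BL, BM, DF, DG, DJ, DM, EF, EG, EJ, EL, FG, FL, GJ, GL, GM, JM, LM
  2-simplices (18): ADF, ADM, AEJ, AEL, AFL, AJM, BDF, BDJ, BEF, BEL, BJM, BLM, DGJ, DGM, EFG, EGJ, FGL, GLM

so the chain groups are C_0 ≅ Z^9, C_1 ≅ Z^27, C_2 ≅ Z^18.

∂_1: C_1 → C_0 sends each edge [p,q] (with p < q) to q − p. For instance
  ∂AM = M − A.
The 9×27 boundary matrix has rank 8 and Smith normal form diag(1,1,1,1,1,1,1,1).

The boundary map ∂_2: C_2 → C_1 sends each 2-simplex [p,q,r] to [q,r] − [p,r] + [p,q]. For instance
  ∂BDJ = DJ − BJ + BD,
  ∂EFG = FG − EG + EF.
The 27×18 boundary matrix has rank 18 and Smith normal form diag(1,1,1,1,1,1,1,1,1,1,1,1,1,1,1,1,1,2).

From H_k ≅ ker(∂_k) / im(∂_{k+1}) we obtain:

  H_0: rank C_0 − rank ∂_1 = 9 − 8 = 1, and the invariant factors of ∂_1 are all 1, so H_0 ≅ Z.
  H_1: rank ker ∂_1 − rank ∂_2 = (27 − 8) − 18 = 1, and ∂_2 has invariant factor 2 > 1, so H_1 ≅ Z ⊕ Z_2.
  H_2: rank ker ∂_2 − rank ∂_3 = (18 − 18) − 0 = 0, and there is no ∂_3, so H_2 ≅ 0.

As a check, the Euler characteristic is 9 − 27 + 18 = 0, which agrees with 1 − 1 + 0 = 0.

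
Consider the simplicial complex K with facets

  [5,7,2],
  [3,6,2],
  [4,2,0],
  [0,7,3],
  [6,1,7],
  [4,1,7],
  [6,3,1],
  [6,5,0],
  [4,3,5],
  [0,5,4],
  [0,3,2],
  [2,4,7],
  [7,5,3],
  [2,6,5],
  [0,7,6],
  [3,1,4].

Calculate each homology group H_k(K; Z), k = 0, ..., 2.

H_0 ≅ Z,  H_1 ≅ Z^2,  H_2 ≅ Z.

K has 8 vertices, 24 edges, 16 triangles.
rank ∂_0 = 0, rank ∂_1 = 7 ⇒ b_0 = 8 − 0 − 7 = 1; all invariant factors of ∂_1 are 1 so no torsion. So H_0 ≅ Z.
rank ∂_1 = 7, rank ∂_2 = 15 ⇒ b_1 = 24 − 7 − 15 = 2; all invariant factors of ∂_2 are 1 so no torsion. So H_1 ≅ Z^2.
rank ∂_2 = 15, rank ∂_3 = 0 ⇒ b_2 = 16 − 15 − 0 = 1. So H_2 ≅ Z.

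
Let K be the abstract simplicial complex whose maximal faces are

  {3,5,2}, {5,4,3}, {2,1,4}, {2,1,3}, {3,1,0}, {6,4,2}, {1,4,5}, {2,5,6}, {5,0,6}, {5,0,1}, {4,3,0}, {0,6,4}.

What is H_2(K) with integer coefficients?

H_2 ≅ 0.

We work with the vertex ordering 0 < 1 < 2 < 3 < 4 < 5 < 6. The simplices of K, each written with vertices in increasing order, are:

  0-simplices (7): [0], [1], [2], [3], [4], [5], [6]
  1-simplices (18): [0,1], [0,3], [0,4], [0,5], [0,6], [1,2], [1,3], [1,4], [1,5], [2,3], [2,4], [2,5], [2,6], [3,4], [3,5], [4,5], [4,6], [5,6]
  2-simplices (12): [0,1,3], [0,1,5], [0,3,4], [0,4,6], [0,5,6], [1,2,3], [1,2,4], [1,4,5], [2,3,5], [2,4,6], [2,5,6], [3,4,5]

so the chain groups are C_0 ≅ Z^7, C_1 ≅ Z^18, C_2 ≅ Z^12.

∂_1: C_1 → C_0 sends each edge [p,q] (with p < q) to q − p. For instance
  ∂[0,5] = [5] − [0].
The 7×18 boundary matrix has rank 6 and Smith normal form diag(1,1,1,1,1,1).

∂_2: C_2 → C_1 acts by ∂[p,q,r] = [q,r] − [p,r] + [p,q]. For instance
  ∂[2,3,5] = [3,5] − [2,5] + [2,3],
  ∂[0,5,6] = [5,6] − [0,6] + [0,5].
This gives a 18×12 integer matrix of rank 12; reducing to Smith normal form yields diagonal entries (1,1,1,1,1,1,1,1,1,1,1,2).

Reading off H_k = ker ∂_k / im ∂_{k+1}:

  H_2: rank ker ∂_2 − rank ∂_3 = (12 − 12) − 0 = 0, and there is no ∂_3, so H_2 ≅ 0.

(K is a triangulation of the real projective plane RP^2.)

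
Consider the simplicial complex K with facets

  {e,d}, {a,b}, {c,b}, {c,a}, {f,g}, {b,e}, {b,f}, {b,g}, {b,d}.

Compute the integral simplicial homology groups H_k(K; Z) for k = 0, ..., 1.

H_0 ≅ Z,  H_1 ≅ Z^3.

Order the vertices as a < b < c < d < e < f < g. Listing each simplex with vertices in this order, K has dimension 1 with simplices:

  0-simplices (7): a, b, c, d, e, f, g
  1-simplices (9): ab, ac, bc, bd, be, bf, bg, de, fg

so the chain groups are C_0 ≅ Z^7, C_1 ≅ Z^9.

Boundary ∂_1: C_1 → C_0 maps an edge to its endpoints' difference, ∂[p,q] = q − p. For instance
  ∂bg = g − b.
This gives a 7×9 integer matrix of rank 6; reducing to Smith normal form yields diagonal entries (1,1,1,1,1,1).

From H_k ≅ ker(∂_k) / im(∂_{k+1}) we obtain:

  H_0: rank C_0 − rank ∂_1 = 7 − 6 = 1, and the invariant factors of ∂_1 are all 1, so H_0 = Z.
  H_1: rank ker ∂_1 − rank ∂_2 = (9 − 6) − 0 = 3, and there is no ∂_2, so H_1 = Z^3.

As a check, the Euler characteristic is 7 − 9 = -2, which agrees with 1 − 3 = -2.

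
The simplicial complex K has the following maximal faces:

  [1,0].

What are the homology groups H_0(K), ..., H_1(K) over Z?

Fix the vertex order 0 < 1 and write every simplex with vertices in increasing order. Then dim K = 1 and the simplices of K are:

  0-simplices (2): [0], [1]
  1-simplices (1): [0,1]

so the chain groups are C_0 ≅ Z^2, C_1 ≅ Z^1.

The boundary map ∂_1: C_1 → C_0 maps an edge to its endpoints' difference, ∂[p,q] = q − p. For instance
  ∂[0,1] = [1] − [0].
As a 2×1 matrix over Z this has rank 1, with invariant factors (1).

Reading off H_k = ker ∂_k / im ∂_{k+1}:

  H_0: rank C_0 − rank ∂_1 = 2 − 1 = 1, and the invariant factors of ∂_1 are all 1, so H_0 ≅ Z.
  H_1: rank ker ∂_1 − rank ∂_2 = (1 − 1) − 0 = 0, and there is no ∂_2, so H_1 ≅ 0.

(K is a triangulation of the 1-simplex.)

H_0 ≅ Z,  H_1 = 0.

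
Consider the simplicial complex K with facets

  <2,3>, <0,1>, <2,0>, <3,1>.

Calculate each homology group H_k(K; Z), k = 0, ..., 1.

H_0 ≅ Z,  H_1 ≅ Z.

Take the total order 0 < 1 < 2 < 3 on the vertex set. Then K (dimension 1) consists of the simplices:

  0-simplices (4): [0], [1], [2], [3]
  1-simplices (4): [0,1], [0,2], [1,3], [2,3]

Hence C_0 ≅ Z^4, C_1 ≅ Z^4.

Boundary ∂_1: C_1 → C_0 is given by ∂[p,q] = [q] − [p]. For instance
  ∂[0,1] = [1] − [0].
This gives a 4×4 integer matrix of rank 3; reducing to Smith normal form yields diagonal entries (1,1,1).

Reading off H_k = ker ∂_k / im ∂_{k+1}:

  H_0: rank C_0 − rank ∂_1 = 4 − 3 = 1, and the invariant factors of ∂_1 are all 1, so H_0 ≅ Z.
  H_1: rank ker ∂_1 − rank ∂_2 = (4 − 3) − 0 = 1, and there is no ∂_2, so H_1 ≅ Z.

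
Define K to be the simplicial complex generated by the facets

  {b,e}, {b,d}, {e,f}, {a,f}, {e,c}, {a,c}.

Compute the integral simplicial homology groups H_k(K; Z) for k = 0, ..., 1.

K has 6 vertices, 6 edges.
rank ∂_0 = 0, rank ∂_1 = 5 ⇒ b_0 = 6 − 0 − 5 = 1; all invariant factors of ∂_1 are 1 so no torsion. So H_0 ≅ Z.
rank ∂_1 = 5, rank ∂_2 = 0 ⇒ b_1 = 6 − 5 − 0 = 1. So H_1 ≅ Z.

H_0 ≅ Z,  H_1 ≅ Z.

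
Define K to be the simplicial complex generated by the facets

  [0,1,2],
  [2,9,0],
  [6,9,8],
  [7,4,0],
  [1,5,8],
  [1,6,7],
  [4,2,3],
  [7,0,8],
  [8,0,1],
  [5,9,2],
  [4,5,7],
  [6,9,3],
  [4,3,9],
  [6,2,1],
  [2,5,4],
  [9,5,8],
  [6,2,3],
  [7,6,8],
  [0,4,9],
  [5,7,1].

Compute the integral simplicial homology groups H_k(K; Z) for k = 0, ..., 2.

H_0 ≅ Z,  H_1 ≅ Z ⊕ Z/2Z,  H_2 = 0.

Fix the vertex order 0 < 1 < 2 < 3 < 4 < 5 < 6 < 7 < 8 < 9 and write every simplex with vertices in increasing order. Then dim K = 2 and the simplices of K are:

  0-simplices (10): [0], [1], [2], [3], [4], [5], [6], [7], [8], [9]
  1-simplices (30): (30 of them)
  2-simplices (20): (20 of them)

so the chain groups are C_0 ≅ Z^10, C_1 ≅ Z^30, C_2 ≅ Z^20.

Boundary ∂_1: C_1 → C_0 is given by ∂[p,q] = [q] − [p]. For instance
  ∂[6,8] = [8] − [6].
The resulting 10×30 matrix has rank 9, and its Smith normal form has invariant factors (1,1,1,1,1,1,1,1,1).

Boundary ∂_2: C_2 → C_1 acts by ∂[p,q,r] = [q,r] − [p,r] + [p,q]. For instance
  ∂[2,4,5] = [4,5] − [2,5] + [2,4],
  ∂[2,3,6] = [3,6] − [2,6] + [2,3].
This gives a 30×20 integer matrix of rank 20; reducing to Smith normal form yields diagonal entries (1,1,1,1,1,1,1,1,1,1,1,1,1,1,1,1,1,1,1,2).

Now H_k = ker ∂_k / im ∂_{k+1}, so:

  H_0: rank C_0 − rank ∂_1 = 10 − 9 = 1, and the invariant factors of ∂_1 are all 1, so H_0 ≅ Z.
  H_1: rank ker ∂_1 − rank ∂_2 = (30 − 9) − 20 = 1, and ∂_2 has invariant factor 2 > 1, so H_1 ≅ Z ⊕ Z/2Z.
  H_2: rank ker ∂_2 − rank ∂_3 = (20 − 20) − 0 = 0, and there is no ∂_3, so H_2 ≅ 0.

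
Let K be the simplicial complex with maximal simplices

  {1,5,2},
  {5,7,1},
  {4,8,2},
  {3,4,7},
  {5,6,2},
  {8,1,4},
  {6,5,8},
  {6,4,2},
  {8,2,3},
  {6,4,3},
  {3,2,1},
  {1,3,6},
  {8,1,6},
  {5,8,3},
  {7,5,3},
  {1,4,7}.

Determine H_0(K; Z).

Take the total order 1 < 2 < 3 < 4 < 5 < 6 < 7 < 8 on the vertex set. Then K (dimension 2) consists of the simplices:

  0-simplices (8): [1], [2], [3], [4], [5], [6], [7], [8]
  1-simplices (24): (24 of them)
  2-simplices (16): [1,2,3], [1,2,5], [1,3,6], [1,4,7], [1,4,8], [1,5,7], [1,6,8], [2,3,8], [2,4,6], [2,4,8], [2,5,6], [3,4,6], [3,4,7], [3,5,7], [3,5,8], [5,6,8]

so the chain groups are C_0 ≅ Z^8, C_1 ≅ Z^24, C_2 ≅ Z^16.

The boundary map ∂_1: C_1 → C_0 is given by ∂[p,q] = [q] − [p].
This gives a 8×24 integer matrix of rank 7; reducing to Smith normal form yields diagonal entries (1,1,1,1,1,1,1).

∂_2: C_2 → C_1 acts by ∂[p,q,r] = [q,r] − [p,r] + [p,q]. For instance
  ∂[2,5,6] = [5,6] − [2,6] + [2,5],
  ∂[3,5,8] = [5,8] − [3,8] + [3,5].
The resulting 24×16 matrix has rank 15, and its Smith normal form has invariant factors (1,1,1,1,1,1,1,1,1,1,1,1,1,1,1).

Now H_k = ker ∂_k / im ∂_{k+1}, so:

  H_0: rank C_0 − rank ∂_1 = 8 − 7 = 1, and the invariant factors of ∂_1 are all 1, so H_0 ≅ Z.

H_0 ≅ Z.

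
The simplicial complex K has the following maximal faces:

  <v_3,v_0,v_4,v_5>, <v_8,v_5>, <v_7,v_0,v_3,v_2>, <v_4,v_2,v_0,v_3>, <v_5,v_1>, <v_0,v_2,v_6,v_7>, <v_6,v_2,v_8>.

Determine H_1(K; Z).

K has 9 vertices, 19 edges, 14 triangles, 4 3-simplices.
rank ∂_1 = 8, rank ∂_2 = 10 ⇒ b_1 = 19 − 8 − 10 = 1; all invariant factors of ∂_2 are 1 so no torsion. So H_1 = Z.

H_1 = Z.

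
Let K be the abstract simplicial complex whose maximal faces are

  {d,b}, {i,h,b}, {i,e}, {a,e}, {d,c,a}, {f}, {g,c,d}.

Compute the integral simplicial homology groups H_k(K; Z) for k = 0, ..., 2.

H_0 = Z^2,  H_1 = Z,  H_2 = 0.

We work with the vertex ordering a < b < c < d < e < f < g < h < i. The simplices of K, each written with vertices in increasing order, are:

  0-simplices (9): a, b, c, d, e, f, g, h, i
  1-simplices (11): ac, ad, ae, bd, bh, bi, cd, cg, dg, ei, hi
  2-simplices (3): acd, bhi, cdg

Hence C_0 ≅ Z^9, C_1 ≅ Z^11, C_2 ≅ Z^3.

Boundary ∂_1: C_1 → C_0 is given by ∂[p,q] = [q] − [p]. For instance
  ∂ac = c − a.
As a 9×11 matrix over Z this has rank 7, with invariant factors (1,1,1,1,1,1,1).

The boundary map ∂_2: C_2 → C_1 acts by ∂[p,q,r] = [q,r] − [p,r] + [p,q]. For instance
  ∂acd = cd − ad + ac,
  ∂bhi = hi − bi + bh.
The 11×3 boundary matrix has rank 3 and Smith normal form diag(1,1,1).

Reading off H_k = ker ∂_k / im ∂_{k+1}:

  H_0: rank C_0 − rank ∂_1 = 9 − 7 = 2, and the invariant factors of ∂_1 are all 1, so H_0 ≅ Z^2.
  H_1: rank ker ∂_1 − rank ∂_2 = (11 − 7) − 3 = 1, and the invariant factors of ∂_2 are all 1, so H_1 ≅ Z.
  H_2: rank ker ∂_2 − rank ∂_3 = (3 − 3) − 0 = 0, and there is no ∂_3, so H_2 ≅ 0.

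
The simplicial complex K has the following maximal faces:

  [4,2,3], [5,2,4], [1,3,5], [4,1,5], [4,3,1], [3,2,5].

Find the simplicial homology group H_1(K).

Order the vertices as 1 < 2 < 3 < 4 < 5. Listing each simplex with vertices in this order, K has dimension 2 with simplices:

  0-simplices (5): [1], [2], [3], [4], [5]
  1-simplices (9): [1,3], [1,4], [1,5], [2,3], [2,4], [2,5], [3,4], [3,5], [4,5]
  2-simplices (6): [1,3,4], [1,3,5], [1,4,5], [2,3,4], [2,3,5], [2,4,5]

Hence C_0 ≅ Z^5, C_1 ≅ Z^9, C_2 ≅ Z^6.

Boundary ∂_1: C_1 → C_0 sends each edge [p,q] (with p < q) to q − p. For instance
  ∂[1,4] = [4] − [1].
As a 5×9 matrix over Z this has rank 4, with invariant factors (1,1,1,1).

∂_2: C_2 → C_1 sends each 2-simplex [p,q,r] to [q,r] − [p,r] + [p,q]. For instance
  ∂[1,3,4] = [3,4] − [1,4] + [1,3],
  ∂[1,3,5] = [3,5] − [1,5] + [1,3].
As a 9×6 matrix over Z this has rank 5, with invariant factors (1,1,1,1,1).

Computing H_k = (kernel of ∂_k) / (image of ∂_{k+1}):

  H_1: rank ker ∂_1 − rank ∂_2 = (9 − 4) − 5 = 0, and the invariant factors of ∂_2 are all 1, so H_1 ≅ 0.

(K is a triangulation of the 2-sphere S^2.)

H_1 = 0.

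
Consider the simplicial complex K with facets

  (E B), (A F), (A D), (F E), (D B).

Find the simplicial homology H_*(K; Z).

H_0 ≅ Z,  H_1 ≅ Z.

Take the total order A < B < D < E < F on the vertex set. Then K (dimension 1) consists of the simplices:

  0-simplices (5): A, B, D, E, F
  1-simplices (5): AD, AF, BD, BE, EF

so the chain groups are C_0 ≅ Z^5, C_1 ≅ Z^5.

The boundary map ∂_1: C_1 → C_0 is given by ∂[p,q] = [q] − [p].
The resulting 5×5 matrix has rank 4, and its Smith normal form has invariant factors (1,1,1,1).

Computing H_k = (kernel of ∂_k) / (image of ∂_{k+1}):

  H_0: rank C_0 − rank ∂_1 = 5 − 4 = 1, and the invariant factors of ∂_1 are all 1, so H_0 = Z.
  H_1: rank ker ∂_1 − rank ∂_2 = (5 − 4) − 0 = 1, and there is no ∂_2, so H_1 = Z.

As a check, the Euler characteristic is 5 − 5 = 0, which agrees with 1 − 1 = 0.
(K is a triangulation of the circle S^1.)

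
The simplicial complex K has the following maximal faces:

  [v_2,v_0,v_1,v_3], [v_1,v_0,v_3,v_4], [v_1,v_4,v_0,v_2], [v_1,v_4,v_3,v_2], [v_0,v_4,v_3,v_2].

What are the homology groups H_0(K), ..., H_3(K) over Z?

H_0 ≅ Z,  H_1 = 0,  H_2 = 0,  H_3 ≅ Z.

We work with the vertex ordering v_0 < v_1 < v_2 < v_3 < v_4. The simplices of K, each written with vertices in increasing order, are:

  0-simplices (5): [v_0], [v_1], [v_2], [v_3], [v_4]
  1-simplices (10): [v_0,v_1], [v_0,v_2], [v_0,v_3], [v_0,v_4], [v_1,v_2], [v_1,v_3], [v_1,v_4], [v_2,v_3], [v_2,v_4], [v_3,v_4]
  2-simplices (10): [v_0,v_1,v_2], [v_0,v_1,v_3], [v_0,v_1,v_4], [v_0,v_2,v_3], [v_0,v_2,v_4], [v_0,v_3,v_4], [v_1,v_2,v_3], [v_1,v_2,v_4], [v_1,v_3,v_4], [v_2,v_3,v_4]
  3-simplices (5): [v_0,v_1,v_2,v_3], [v_0,v_1,v_2,v_4], [v_0,v_1,v_3,v_4], [v_0,v_2,v_3,v_4], [v_1,v_2,v_3,v_4]

giving chain groups C_0 ≅ Z^5, C_1 ≅ Z^10, C_2 ≅ Z^10, C_3 ≅ Z^5.

Boundary ∂_1: C_1 → C_0 sends each edge [p,q] (with p < q) to q − p.
The 5×10 boundary matrix has rank 4 and Smith normal form diag(1,1,1,1).

∂_2: C_2 → C_1 maps a triangle to the signed sum of its edges. For instance
  ∂[v_0,v_2,v_4] = [v_2,v_4] − [v_0,v_4] + [v_0,v_2],
  ∂[v_0,v_2,v_3] = [v_2,v_3] − [v_0,v_3] + [v_0,v_2].
The resulting 10×10 matrix has rank 6, and its Smith normal form has invariant factors (1,1,1,1,1,1).

Boundary ∂_3: C_3 → C_2 sends each 3-simplex σ to the alternating sum Σ_i (−1)^i (σ with its i-th vertex removed). For instance
  ∂[v_1,v_2,v_3,v_4] = [v_2,v_3,v_4] − [v_1,v_3,v_4] + [v_1,v_2,v_4] − [v_1,v_2,v_3],
  ∂[v_0,v_1,v_2,v_3] = [v_1,v_2,v_3] − [v_0,v_2,v_3] + [v_0,v_1,v_3] − [v_0,v_1,v_2].
This gives a 10×5 integer matrix of rank 4; reducing to Smith normal form yields diagonal entries (1,1,1,1).

Computing H_k = (kernel of ∂_k) / (image of ∂_{k+1}):

  H_0: rank C_0 − rank ∂_1 = 5 − 4 = 1, and the invariant factors of ∂_1 are all 1, so H_0 = Z.
  H_1: rank ker ∂_1 − rank ∂_2 = (10 − 4) − 6 = 0, and the invariant factors of ∂_2 are all 1, so H_1 = 0.
  H_2: rank ker ∂_2 − rank ∂_3 = (10 − 6) − 4 = 0, and the invariant factors of ∂_3 are all 1, so H_2 = 0.
  H_3: rank ker ∂_3 − rank ∂_4 = (5 − 4) − 0 = 1, and there is no ∂_4, so H_3 = Z.

(K is a triangulation of the 3-sphere S^3.)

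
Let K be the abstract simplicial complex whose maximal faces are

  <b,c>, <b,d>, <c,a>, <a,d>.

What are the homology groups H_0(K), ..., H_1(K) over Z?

H_0 ≅ Z,  H_1 ≅ Z.

K has 4 vertices, 4 edges.
rank ∂_0 = 0, rank ∂_1 = 3 ⇒ b_0 = 4 − 0 − 3 = 1; all invariant factors of ∂_1 are 1 so no torsion. So H_0 = Z.
rank ∂_1 = 3, rank ∂_2 = 0 ⇒ b_1 = 4 − 3 − 0 = 1. So H_1 = Z.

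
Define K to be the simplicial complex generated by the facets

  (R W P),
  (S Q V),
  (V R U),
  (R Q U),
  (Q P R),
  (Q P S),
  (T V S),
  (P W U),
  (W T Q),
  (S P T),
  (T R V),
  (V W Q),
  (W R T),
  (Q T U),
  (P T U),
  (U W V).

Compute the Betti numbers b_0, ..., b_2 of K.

Fix the vertex order P < Q < R < S < T < U < V < W and write every simplex with vertices in increasing order. Then dim K = 2 and the simplices of K are:

  0-simplices (8): P, Q, R, S, T, U, V, W
  1-simplices (24): PQ, PR, PS, PT, PU, PW, QR, QS, QT, QU, QV, QW, RT, RU, RV, RW, ST, SV, TU, TV, TW, UV, UW, VW
  2-simplices (16): PQR, PQS, PRW, PST, PTU, PUW, QRU, QSV, QTU, QTW, QVW, RTV, RTW, RUV, STV, UVW

Hence C_0 ≅ Z^8, C_1 ≅ Z^24, C_2 ≅ Z^16.

The boundary map ∂_1: C_1 → C_0 is given by ∂[p,q] = [q] − [p].
This gives a 8×24 integer matrix of rank 7; reducing to Smith normal form yields diagonal entries (1,1,1,1,1,1,1).

Boundary ∂_2: C_2 → C_1 maps a triangle to the signed sum of its edges. For instance
  ∂RUV = UV − RV + RU,
  ∂QTW = TW − QW + QT.
The 24×16 boundary matrix has rank 15 and Smith normal form diag(1,1,1,1,1,1,1,1,1,1,1,1,1,1,1).

Computing H_k = (kernel of ∂_k) / (image of ∂_{k+1}):

  H_0: rank C_0 − rank ∂_1 = 8 − 7 = 1, and the invariant factors of ∂_1 are all 1, so H_0 = Z.
  H_1: rank ker ∂_1 − rank ∂_2 = (24 − 7) − 15 = 2, and the invariant factors of ∂_2 are all 1, so H_1 = Z^2.
  H_2: rank ker ∂_2 − rank ∂_3 = (16 − 15) − 0 = 1, and there is no ∂_3, so H_2 = Z.

Hence the Betti numbers are b_0 = 1, b_1 = 2, b_2 = 1.

b_0 = 1, b_1 = 2, b_2 = 1.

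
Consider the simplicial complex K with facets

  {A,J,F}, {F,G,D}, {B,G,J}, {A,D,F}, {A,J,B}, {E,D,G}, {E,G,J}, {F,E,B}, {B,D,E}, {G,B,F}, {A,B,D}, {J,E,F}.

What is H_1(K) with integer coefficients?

H_1 ≅ Z_2.

K has 7 vertices, 18 edges, 12 triangles.
rank ∂_1 = 6, rank ∂_2 = 12 ⇒ b_1 = 18 − 6 − 12 = 0; ∂_2 has invariant factor(s) [2] giving torsion. So H_1 = Z_2.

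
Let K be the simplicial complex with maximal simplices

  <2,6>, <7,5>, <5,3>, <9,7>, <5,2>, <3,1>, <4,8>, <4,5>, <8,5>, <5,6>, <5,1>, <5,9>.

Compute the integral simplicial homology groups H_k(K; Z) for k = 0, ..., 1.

H_0 = Z,  H_1 = Z^4.

Take the total order 1 < 2 < 3 < 4 < 5 < 6 < 7 < 8 < 9 on the vertex set. Then K (dimension 1) consists of the simplices:

  0-simplices (9): [1], [2], [3], [4], [5], [6], [7], [8], [9]
  1-simplices (12): [1,3], [1,5], [2,5], [2,6], [3,5], [4,5], [4,8], [5,6], [5,7], [5,8], [5,9], [7,9]

Hence C_0 ≅ Z^9, C_1 ≅ Z^12.

∂_1: C_1 → C_0 sends each edge [p,q] (with p < q) to q − p.
As a 9×12 matrix over Z this has rank 8, with invariant factors (1,1,1,1,1,1,1,1).

Now H_k = ker ∂_k / im ∂_{k+1}, so:

  H_0: rank C_0 − rank ∂_1 = 9 − 8 = 1, and the invariant factors of ∂_1 are all 1, so H_0 = Z.
  H_1: rank ker ∂_1 − rank ∂_2 = (12 − 8) − 0 = 4, and there is no ∂_2, so H_1 = Z^4.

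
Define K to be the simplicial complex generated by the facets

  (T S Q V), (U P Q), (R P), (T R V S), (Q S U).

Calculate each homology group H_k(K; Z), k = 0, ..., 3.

We work with the vertex ordering P < Q < R < S < T < U < V. The simplices of K, each written with vertices in increasing order, are:

  0-simplices (7): P, Q, R, S, T, U, V
  1-simplices (14): PQ, PR, PU, QS, QT, QU, QV, RS, RT, RV, ST, SU, SV, TV
  2-simplices (9): PQU, QST, QSU, QSV, QTV, RST, RSV, RTV, STV
  3-simplices (2): QSTV, RSTV

Hence C_0 ≅ Z^7, C_1 ≅ Z^14, C_2 ≅ Z^9, C_3 ≅ Z^2.

Boundary ∂_1: C_1 → C_0 maps an edge to its endpoints' difference, ∂[p,q] = q − p.
As a 7×14 matrix over Z this has rank 6, with invariant factors (1,1,1,1,1,1).

The boundary map ∂_2: C_2 → C_1 sends each 2-simplex [p,q,r] to [q,r] − [p,r] + [p,q]. For instance
  ∂RST = ST − RT + RS,
  ∂STV = TV − SV + ST.
As a 14×9 matrix over Z this has rank 7, with invariant factors (1,1,1,1,1,1,1).

Boundary ∂_3: C_3 → C_2 sends each 3-simplex σ to the alternating sum Σ_i (−1)^i (σ with its i-th vertex removed). For instance
  ∂QSTV = STV − QTV + QSV − QST,
  ∂RSTV = STV − RTV + RSV − RST.
This gives a 9×2 integer matrix of rank 2; reducing to Smith normal form yields diagonal entries (1,1).

Computing H_k = (kernel of ∂_k) / (image of ∂_{k+1}):

  H_0: rank C_0 − rank ∂_1 = 7 − 6 = 1, and the invariant factors of ∂_1 are all 1, so H_0 = Z.
  H_1: rank ker ∂_1 − rank ∂_2 = (14 − 6) − 7 = 1, and the invariant factors of ∂_2 are all 1, so H_1 = Z.
  H_2: rank ker ∂_2 − rank ∂_3 = (9 − 7) − 2 = 0, and the invariant factors of ∂_3 are all 1, so H_2 = 0.
  H_3: rank ker ∂_3 − rank ∂_4 = (2 − 2) − 0 = 0, and there is no ∂_4, so H_3 = 0.

As a check, the Euler characteristic is 7 − 14 + 9 − 2 = 0, which agrees with 1 − 1 + 0 − 0 = 0.

H_0 = Z,  H_1 = Z,  H_2 = 0,  H_3 = 0.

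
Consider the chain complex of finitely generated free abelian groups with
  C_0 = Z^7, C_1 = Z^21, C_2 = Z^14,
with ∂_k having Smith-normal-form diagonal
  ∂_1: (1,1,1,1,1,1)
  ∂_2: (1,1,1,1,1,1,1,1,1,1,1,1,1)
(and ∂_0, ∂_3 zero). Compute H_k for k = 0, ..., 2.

H_0 = Z,  H_1 = Z^2,  H_2 = Z.

H_0: b_0 = 7 − 0 − 6 = 1; torsion from ∂_1 factors > 1: none. So H_0 = Z.
H_1: b_1 = 21 − 6 − 13 = 2; torsion from ∂_2 factors > 1: none. So H_1 = Z^2.
H_2: b_2 = 14 − 13 − 0 = 1; torsion from ∂_3 factors > 1: none. So H_2 = Z.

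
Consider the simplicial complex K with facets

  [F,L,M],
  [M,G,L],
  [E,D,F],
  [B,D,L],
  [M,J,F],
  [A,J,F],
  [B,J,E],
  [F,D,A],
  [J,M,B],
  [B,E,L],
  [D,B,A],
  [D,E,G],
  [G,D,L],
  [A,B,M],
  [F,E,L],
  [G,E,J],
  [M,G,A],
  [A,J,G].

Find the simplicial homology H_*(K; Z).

H_0 = Z,  H_1 = Z ⊕ Z_2,  H_2 = 0.

K has 9 vertices, 27 edges, 18 triangles.
rank ∂_0 = 0, rank ∂_1 = 8 ⇒ b_0 = 9 − 0 − 8 = 1; all invariant factors of ∂_1 are 1 so no torsion. So H_0 ≅ Z.
rank ∂_1 = 8, rank ∂_2 = 18 ⇒ b_1 = 27 − 8 − 18 = 1; ∂_2 has invariant factor(s) [2] giving torsion. So H_1 ≅ Z ⊕ Z_2.
rank ∂_2 = 18, rank ∂_3 = 0 ⇒ b_2 = 18 − 18 − 0 = 0. So H_2 ≅ 0.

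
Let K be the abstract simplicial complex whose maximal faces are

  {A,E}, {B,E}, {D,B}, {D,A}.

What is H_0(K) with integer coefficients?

H_0 = Z.

Fix the vertex order A < B < D < E and write every simplex with vertices in increasing order. Then dim K = 1 and the simplices of K are:

  0-simplices (4): A, B, D, E
  1-simplices (4): AD, AE, BD, BE

Hence C_0 ≅ Z^4, C_1 ≅ Z^4.

Boundary ∂_1: C_1 → C_0 maps an edge to its endpoints' difference, ∂[p,q] = q − p. For instance
  ∂BD = D − B.
As a 4×4 matrix over Z this has rank 3, with invariant factors (1,1,1).

From H_k ≅ ker(∂_k) / im(∂_{k+1}) we obtain:

  H_0: rank C_0 − rank ∂_1 = 4 − 3 = 1, and the invariant factors of ∂_1 are all 1, so H_0 = Z.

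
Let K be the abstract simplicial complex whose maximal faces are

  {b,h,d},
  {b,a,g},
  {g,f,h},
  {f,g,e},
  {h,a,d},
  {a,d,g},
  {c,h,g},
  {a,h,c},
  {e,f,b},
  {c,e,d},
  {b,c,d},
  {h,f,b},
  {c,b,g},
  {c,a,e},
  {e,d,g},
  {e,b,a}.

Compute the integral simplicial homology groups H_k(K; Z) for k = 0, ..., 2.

H_0 = Z,  H_1 = Z^2,  H_2 = Z.

Order the vertices as a < b < c < d < e < f < g < h. Listing each simplex with vertices in this order, K has dimension 2 with simplices:

  0-simplices (8): a, b, c, d, e, f, g, h
  1-simplices (24): ab, ac, ad, ae, ag, ah, bc, bd, be, bf, bg, bh, cd, ce, cg, ch, de, dg, dh, ef, eg, fg, fh, gh
  2-simplices (16): abe, abg, ace, ach, adg, adh, bcd, bcg, bdh, bef, bfh, cde, cgh, deg, efg, fgh

so the chain groups are C_0 ≅ Z^8, C_1 ≅ Z^24, C_2 ≅ Z^16.

Boundary ∂_1: C_1 → C_0 maps an edge to its endpoints' difference, ∂[p,q] = q − p. For instance
  ∂ce = e − c.
The 8×24 boundary matrix has rank 7 and Smith normal form diag(1,1,1,1,1,1,1).

∂_2: C_2 → C_1 maps a triangle to the signed sum of its edges. For instance
  ∂cde = de − ce + cd,
  ∂bcg = cg − bg + bc.
This gives a 24×16 integer matrix of rank 15; reducing to Smith normal form yields diagonal entries (1,1,1,1,1,1,1,1,1,1,1,1,1,1,1).

Reading off H_k = ker ∂_k / im ∂_{k+1}:

  H_0: rank C_0 − rank ∂_1 = 8 − 7 = 1, and the invariant factors of ∂_1 are all 1, so H_0 ≅ Z.
  H_1: rank ker ∂_1 − rank ∂_2 = (24 − 7) − 15 = 2, and the invariant factors of ∂_2 are all 1, so H_1 ≅ Z^2.
  H_2: rank ker ∂_2 − rank ∂_3 = (16 − 15) − 0 = 1, and there is no ∂_3, so H_2 ≅ Z.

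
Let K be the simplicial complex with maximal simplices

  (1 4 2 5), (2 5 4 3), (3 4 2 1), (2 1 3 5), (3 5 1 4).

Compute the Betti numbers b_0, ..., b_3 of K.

Take the total order 1 < 2 < 3 < 4 < 5 on the vertex set. Then K (dimension 3) consists of the simplices:

  0-simplices (5): [1], [2], [3], [4], [5]
  1-simplices (10): [1,2], [1,3], [1,4], [1,5], [2,3], [2,4], [2,5], [3,4], [3,5], [4,5]
  2-simplices (10): [1,2,3], [1,2,4], [1,2,5], [1,3,4], [1,3,5], [1,4,5], [2,3,4], [2,3,5], [2,4,5], [3,4,5]
  3-simplices (5): [1,2,3,4], [1,2,3,5], [1,2,4,5], [1,3,4,5], [2,3,4,5]

Hence C_0 ≅ Z^5, C_1 ≅ Z^10, C_2 ≅ Z^10, C_3 ≅ Z^5.

∂_1: C_1 → C_0 is given by ∂[p,q] = [q] − [p].
The resulting 5×10 matrix has rank 4, and its Smith normal form has invariant factors (1,1,1,1).

∂_2: C_2 → C_1 acts by ∂[p,q,r] = [q,r] − [p,r] + [p,q]. For instance
  ∂[2,3,5] = [3,5] − [2,5] + [2,3],
  ∂[1,4,5] = [4,5] − [1,5] + [1,4].
This gives a 10×10 integer matrix of rank 6; reducing to Smith normal form yields diagonal entries (1,1,1,1,1,1).

∂_3: C_3 → C_2 sends each 3-simplex σ to the alternating sum Σ_i (−1)^i (σ with its i-th vertex removed). For instance
  ∂[1,3,4,5] = [3,4,5] − [1,4,5] + [1,3,5] − [1,3,4],
  ∂[1,2,4,5] = [2,4,5] − [1,4,5] + [1,2,5] − [1,2,4].
The 10×5 boundary matrix has rank 4 and Smith normal form diag(1,1,1,1).

Computing H_k = (kernel of ∂_k) / (image of ∂_{k+1}):

  H_0: rank C_0 − rank ∂_1 = 5 − 4 = 1, and the invariant factors of ∂_1 are all 1, so H_0 = Z.
  H_1: rank ker ∂_1 − rank ∂_2 = (10 − 4) − 6 = 0, and the invariant factors of ∂_2 are all 1, so H_1 = 0.
  H_2: rank ker ∂_2 − rank ∂_3 = (10 − 6) − 4 = 0, and the invariant factors of ∂_3 are all 1, so H_2 = 0.
  H_3: rank ker ∂_3 − rank ∂_4 = (5 − 4) − 0 = 1, and there is no ∂_4, so H_3 = Z.

As a check, the Euler characteristic is 5 − 10 + 10 − 5 = 0, which agrees with 1 − 0 + 0 − 1 = 0.

Hence the Betti numbers are b_0 = 1, b_1 = 0, b_2 = 0, b_3 = 1.

b_0 = 1, b_1 = 0, b_2 = 0, b_3 = 1.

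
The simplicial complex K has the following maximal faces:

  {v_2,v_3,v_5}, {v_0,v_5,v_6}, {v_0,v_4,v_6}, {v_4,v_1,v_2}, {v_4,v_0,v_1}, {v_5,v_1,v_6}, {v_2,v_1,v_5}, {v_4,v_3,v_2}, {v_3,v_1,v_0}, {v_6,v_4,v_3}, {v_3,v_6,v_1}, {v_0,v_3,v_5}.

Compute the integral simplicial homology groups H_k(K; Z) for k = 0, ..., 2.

H_0 = Z,  H_1 = Z_2,  H_2 = 0.

We work with the vertex ordering v_0 < v_1 < v_2 < v_3 < v_4 < v_5 < v_6. The simplices of K, each written with vertices in increasing order, are:

  0-simplices (7): [v_0], [v_1], [v_2], [v_3], [v_4], [v_5], [v_6]
  1-simplices (18): (18 of them)
  2-simplices (12): (12 of them)

giving chain groups C_0 ≅ Z^7, C_1 ≅ Z^18, C_2 ≅ Z^12.

∂_1: C_1 → C_0 is given by ∂[p,q] = [q] − [p]. For instance
  ∂[v_0,v_1] = [v_1] − [v_0].
The resulting 7×18 matrix has rank 6, and its Smith normal form has invariant factors (1,1,1,1,1,1).

The boundary map ∂_2: C_2 → C_1 maps a triangle to the signed sum of its edges. For instance
  ∂[v_0,v_5,v_6] = [v_5,v_6] − [v_0,v_6] + [v_0,v_5],
  ∂[v_0,v_4,v_6] = [v_4,v_6] − [v_0,v_6] + [v_0,v_4].
The 18×12 boundary matrix has rank 12 and Smith normal form diag(1,1,1,1,1,1,1,1,1,1,1,2).

From H_k ≅ ker(∂_k) / im(∂_{k+1}) we obtain:

  H_0: rank C_0 − rank ∂_1 = 7 − 6 = 1, and the invariant factors of ∂_1 are all 1, so H_0 = Z.
  H_1: rank ker ∂_1 − rank ∂_2 = (18 − 6) − 12 = 0, and ∂_2 has invariant factor 2 > 1, so H_1 = Z_2.
  H_2: rank ker ∂_2 − rank ∂_3 = (12 − 12) − 0 = 0, and there is no ∂_3, so H_2 = 0.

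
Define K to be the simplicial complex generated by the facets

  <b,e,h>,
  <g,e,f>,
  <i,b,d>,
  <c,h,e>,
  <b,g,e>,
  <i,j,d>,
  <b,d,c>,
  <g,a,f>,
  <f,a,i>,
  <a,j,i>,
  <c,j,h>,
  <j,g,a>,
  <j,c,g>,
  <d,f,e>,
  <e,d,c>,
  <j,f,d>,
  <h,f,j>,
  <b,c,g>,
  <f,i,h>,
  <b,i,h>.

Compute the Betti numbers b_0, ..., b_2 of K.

Order the vertices as a < b < c < d < e < f < g < h < i < j. Listing each simplex with vertices in this order, K has dimension 2 with simplices:

  0-simplices (10): a, b, c, d, e, f, g, h, i, j
  1-simplices (30): af, ag, ai, aj, bc, bd, be, bg, bh, bi, cd, ce, cg, ch, cj, de, df, di, dj, ef, eg, eh, fg, fh, fi, fj, gj, hi, hj, ij
  2-simplices (20): afg, afi, agj, aij, bcd, bcg, bdi, beg, beh, bhi, cde, ceh, cgj, chj, def, dfj, dij, efg, fhi, fhj

so the chain groups are C_0 ≅ Z^10, C_1 ≅ Z^30, C_2 ≅ Z^20.

The boundary map ∂_1: C_1 → C_0 maps an edge to its endpoints' difference, ∂[p,q] = q − p.
This gives a 10×30 integer matrix of rank 9; reducing to Smith normal form yields diagonal entries (1,1,1,1,1,1,1,1,1).

∂_2: C_2 → C_1 sends each 2-simplex [p,q,r] to [q,r] − [p,r] + [p,q]. For instance
  ∂afi = fi − ai + af,
  ∂afg = fg − ag + af.
The 30×20 boundary matrix has rank 20 and Smith normal form diag(1,1,1,1,1,1,1,1,1,1,1,1,1,1,1,1,1,1,1,2).

From H_k ≅ ker(∂_k) / im(∂_{k+1}) we obtain:

  H_0: rank C_0 − rank ∂_1 = 10 − 9 = 1, and the invariant factors of ∂_1 are all 1, so H_0 = Z.
  H_1: rank ker ∂_1 − rank ∂_2 = (30 − 9) − 20 = 1, and ∂_2 has invariant factor 2 > 1, so H_1 = Z × Z/2.
  H_2: rank ker ∂_2 − rank ∂_3 = (20 − 20) − 0 = 0, and there is no ∂_3, so H_2 = 0.

Hence the Betti numbers are b_0 = 1, b_1 = 1, b_2 = 0.

b_0 = 1, b_1 = 1, b_2 = 0.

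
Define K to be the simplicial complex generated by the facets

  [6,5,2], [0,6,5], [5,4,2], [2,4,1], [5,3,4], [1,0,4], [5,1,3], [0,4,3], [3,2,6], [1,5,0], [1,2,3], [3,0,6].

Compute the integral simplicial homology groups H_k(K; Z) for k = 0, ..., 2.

Order the vertices as 0 < 1 < 2 < 3 < 4 < 5 < 6. Listing each simplex with vertices in this order, K has dimension 2 with simplices:

  0-simplices (7): [0], [1], [2], [3], [4], [5], [6]
  1-simplices (18): [0,1], [0,3], [0,4], [0,5], [0,6], [1,2], [1,3], [1,4], [1,5], [2,3], [2,4], [2,5], [2,6], [3,4], [3,5], [3,6], [4,5], [5,6]
  2-simplices (12): [0,1,4], [0,1,5], [0,3,4], [0,3,6], [0,5,6], [1,2,3], [1,2,4], [1,3,5], [2,3,6], [2,4,5], [2,5,6], [3,4,5]

Hence C_0 ≅ Z^7, C_1 ≅ Z^18, C_2 ≅ Z^12.

The boundary map ∂_1: C_1 → C_0 maps an edge to its endpoints' difference, ∂[p,q] = q − p.
The 7×18 boundary matrix has rank 6 and Smith normal form diag(1,1,1,1,1,1).

∂_2: C_2 → C_1 sends each 2-simplex [p,q,r] to [q,r] − [p,r] + [p,q]. For instance
  ∂[2,5,6] = [5,6] − [2,6] + [2,5],
  ∂[0,3,6] = [3,6] − [0,6] + [0,3].
The 18×12 boundary matrix has rank 12 and Smith normal form diag(1,1,1,1,1,1,1,1,1,1,1,2).

From H_k ≅ ker(∂_k) / im(∂_{k+1}) we obtain:

  H_0: rank C_0 − rank ∂_1 = 7 − 6 = 1, and the invariant factors of ∂_1 are all 1, so H_0 ≅ Z.
  H_1: rank ker ∂_1 − rank ∂_2 = (18 − 6) − 12 = 0, and ∂_2 has invariant factor 2 > 1, so H_1 ≅ Z/2Z.
  H_2: rank ker ∂_2 − rank ∂_3 = (12 − 12) − 0 = 0, and there is no ∂_3, so H_2 ≅ 0.

H_0 = Z,  H_1 = Z/2Z,  H_2 = 0.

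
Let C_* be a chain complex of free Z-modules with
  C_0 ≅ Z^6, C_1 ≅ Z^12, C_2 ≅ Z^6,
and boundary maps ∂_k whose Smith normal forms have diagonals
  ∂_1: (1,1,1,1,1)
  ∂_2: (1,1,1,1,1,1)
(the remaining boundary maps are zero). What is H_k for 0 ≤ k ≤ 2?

H_0 = Z,  H_1 = Z,  H_2 = 0.

H_0: b_0 = 6 − 0 − 5 = 1; torsion from ∂_1 factors > 1: none. So H_0 = Z.
H_1: b_1 = 12 − 5 − 6 = 1; torsion from ∂_2 factors > 1: none. So H_1 = Z.
H_2: b_2 = 6 − 6 − 0 = 0; torsion from ∂_3 factors > 1: none. So H_2 = 0.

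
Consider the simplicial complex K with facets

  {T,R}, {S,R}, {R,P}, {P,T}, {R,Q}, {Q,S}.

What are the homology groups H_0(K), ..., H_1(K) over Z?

H_0 ≅ Z,  H_1 ≅ Z^2.

Fix the vertex order P < Q < R < S < T and write every simplex with vertices in increasing order. Then dim K = 1 and the simplices of K are:

  0-simplices (5): P, Q, R, S, T
  1-simplices (6): PR, PT, QR, QS, RS, RT

giving chain groups C_0 ≅ Z^5, C_1 ≅ Z^6.

The boundary map ∂_1: C_1 → C_0 sends each edge [p,q] (with p < q) to q − p. For instance
  ∂QR = R − Q.
As a 5×6 matrix over Z this has rank 4, with invariant factors (1,1,1,1).

Computing H_k = (kernel of ∂_k) / (image of ∂_{k+1}):

  H_0: rank C_0 − rank ∂_1 = 5 − 4 = 1, and the invariant factors of ∂_1 are all 1, so H_0 = Z.
  H_1: rank ker ∂_1 − rank ∂_2 = (6 − 4) − 0 = 2, and there is no ∂_2, so H_1 = Z^2.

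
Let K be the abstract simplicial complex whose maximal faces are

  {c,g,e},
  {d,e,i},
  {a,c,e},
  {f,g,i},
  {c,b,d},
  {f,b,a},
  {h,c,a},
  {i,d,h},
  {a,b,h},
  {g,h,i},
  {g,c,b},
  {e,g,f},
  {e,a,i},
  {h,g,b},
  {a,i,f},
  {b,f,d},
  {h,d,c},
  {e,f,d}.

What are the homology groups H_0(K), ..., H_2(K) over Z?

Order the vertices as a < b < c < d < e < f < g < h < i. Listing each simplex with vertices in this order, K has dimension 2 with simplices:

  0-simplices (9): a, b, c, d, e, f, g, h, i
  1-simplices (27): ab, ac, ae, af, ah, ai, bc, bd, bf, bg, bh, cd, ce, cg, ch, de, df, dh, di, ef, eg, ei, fg, fi, gh, gi, hi
  2-simplices (18): abf, abh, ace, ach, aei, afi, bcd, bcg, bdf, bgh, cdh, ceg, def, dei, dhi, efg, fgi, ghi

so the chain groups are C_0 ≅ Z^9, C_1 ≅ Z^27, C_2 ≅ Z^18.

Boundary ∂_1: C_1 → C_0 maps an edge to its endpoints' difference, ∂[p,q] = q − p.
This gives a 9×27 integer matrix of rank 8; reducing to Smith normal form yields diagonal entries (1,1,1,1,1,1,1,1).

The boundary map ∂_2: C_2 → C_1 acts by ∂[p,q,r] = [q,r] − [p,r] + [p,q]. For instance
  ∂ace = ce − ae + ac,
  ∂afi = fi − ai + af.
This gives a 27×18 integer matrix of rank 18; reducing to Smith normal form yields diagonal entries (1,1,1,1,1,1,1,1,1,1,1,1,1,1,1,1,1,2).

Reading off H_k = ker ∂_k / im ∂_{k+1}:

  H_0: rank C_0 − rank ∂_1 = 9 − 8 = 1, and the invariant factors of ∂_1 are all 1, so H_0 ≅ Z.
  H_1: rank ker ∂_1 − rank ∂_2 = (27 − 8) − 18 = 1, and ∂_2 has invariant factor 2 > 1, so H_1 ≅ Z ⊕ Z/2Z.
  H_2: rank ker ∂_2 − rank ∂_3 = (18 − 18) − 0 = 0, and there is no ∂_3, so H_2 ≅ 0.

H_0 ≅ Z,  H_1 ≅ Z ⊕ Z/2Z,  H_2 = 0.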